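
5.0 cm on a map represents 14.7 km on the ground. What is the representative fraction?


ground = 14.7 km = 1470000 cm; RF denominator = ground / map = 1470000 / 5.0 = 294000; RF = 1:294000

1:294000


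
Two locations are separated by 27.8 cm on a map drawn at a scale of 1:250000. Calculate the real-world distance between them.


ground = 27.8 cm * 250000 / 100 = 69500.0 m = 69.5 km

69.5 km


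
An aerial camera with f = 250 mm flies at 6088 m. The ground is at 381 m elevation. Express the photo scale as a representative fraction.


scale = f / (H - h) = 250 mm / 5707 m = 250 / 5707000 = 1:22828

1:22828


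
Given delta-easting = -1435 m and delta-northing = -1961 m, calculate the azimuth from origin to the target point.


az = atan2(-1435, -1961) = -143.8 deg
adjusted to 0-360: 216.2 degrees

216.2 degrees


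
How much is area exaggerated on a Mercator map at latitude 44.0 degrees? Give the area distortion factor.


area_distortion = 1/cos^2(44.0) = 1.933

1.933


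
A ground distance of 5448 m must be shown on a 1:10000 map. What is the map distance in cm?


map_cm = 5448 * 100 / 10000 = 54.48 cm

54.48 cm


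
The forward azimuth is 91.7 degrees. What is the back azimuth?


back azimuth = (91.7 + 180) mod 360 = 271.7 degrees

271.7 degrees


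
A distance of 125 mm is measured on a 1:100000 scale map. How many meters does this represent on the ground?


ground = 125 mm * 100000 / 1000 = 12500.0 m

12500.0 m


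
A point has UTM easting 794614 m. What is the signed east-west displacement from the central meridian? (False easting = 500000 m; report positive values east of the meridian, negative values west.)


displacement = 794614 - 500000 = 294614 m

294614 m


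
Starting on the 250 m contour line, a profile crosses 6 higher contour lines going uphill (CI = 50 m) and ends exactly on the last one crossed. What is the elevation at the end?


elevation = 250 + 6 * 50 = 550 m

550 m


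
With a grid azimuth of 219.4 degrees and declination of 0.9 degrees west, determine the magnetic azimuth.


magnetic azimuth = grid azimuth - declination (east +ve)
mag_az = 219.4 - -0.9 = 220.3 degrees

220.3 degrees


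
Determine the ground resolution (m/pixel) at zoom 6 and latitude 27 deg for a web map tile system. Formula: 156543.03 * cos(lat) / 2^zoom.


res = 156543.03 * cos(27) / 2^6 = 156543.03 * 0.89100652 / 64 = 2179.39 m/pixel

2179.39 m/pixel


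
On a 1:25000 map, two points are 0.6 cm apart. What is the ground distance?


ground = 0.6 cm * 25000 / 100 = 150.0 m

150.0 m


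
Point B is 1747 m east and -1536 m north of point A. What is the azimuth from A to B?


az = atan2(1747, -1536) = 131.3 deg
adjusted to 0-360: 131.3 degrees

131.3 degrees


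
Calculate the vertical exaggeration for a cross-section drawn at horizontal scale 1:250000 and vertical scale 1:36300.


VE = horizontal_scale / vertical_scale = 250000 / 36300 ≈ 6.9

6.9x


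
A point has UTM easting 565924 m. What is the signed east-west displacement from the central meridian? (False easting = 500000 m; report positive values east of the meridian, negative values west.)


displacement = 565924 - 500000 = 65924 m

65924 m


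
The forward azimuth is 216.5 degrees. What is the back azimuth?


back azimuth = (216.5 + 180) mod 360 = 36.5 degrees

36.5 degrees


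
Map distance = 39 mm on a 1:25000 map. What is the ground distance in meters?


ground = 39 mm * 25000 / 1000 = 975.0 m

975.0 m


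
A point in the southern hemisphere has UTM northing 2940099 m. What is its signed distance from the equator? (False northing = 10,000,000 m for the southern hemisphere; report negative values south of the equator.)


For southern: actual = 2940099 - 10000000 = -7059901 m

-7059901 m


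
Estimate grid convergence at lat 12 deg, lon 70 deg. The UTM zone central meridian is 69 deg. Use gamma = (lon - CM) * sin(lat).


gamma = (70 - 69) * sin(12) = 1 * 0.207912 = 0.208 degrees

0.208 degrees


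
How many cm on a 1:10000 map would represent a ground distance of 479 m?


map_cm = 479 * 100 / 10000 = 4.79 cm

4.79 cm


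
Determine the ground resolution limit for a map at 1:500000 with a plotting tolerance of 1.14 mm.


ground = 1.14 mm * 500000 / 1000 = 570.0 m

570.0 m


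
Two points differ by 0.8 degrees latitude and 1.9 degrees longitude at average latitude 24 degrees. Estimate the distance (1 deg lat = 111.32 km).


dlat_km = 0.8 * 111.32 = 89.056
dlon_km = 1.9 * 111.32 * cos(24) ≈ 193.222
dist = sqrt(89.056^2 + 193.222^2) ≈ 212.8 km

212.8 km


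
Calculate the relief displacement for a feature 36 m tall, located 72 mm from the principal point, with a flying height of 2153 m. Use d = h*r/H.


d = h * r / H = 36 * 72 / 2153 = 1.2 mm

1.2 mm


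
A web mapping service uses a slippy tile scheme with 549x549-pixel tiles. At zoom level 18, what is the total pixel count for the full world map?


tiles per axis = 2^18 = 262144
total tiles = 262144^2 = 68719476736
pixels per axis = 262144 * 549 = 143917056
total pixels = 143917056^2 = 20712119007707136

20712119007707136 pixels


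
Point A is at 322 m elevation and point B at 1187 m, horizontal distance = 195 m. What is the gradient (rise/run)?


gradient = (1187 - 322) / 195 = 865 / 195 = 4.4359

4.4359


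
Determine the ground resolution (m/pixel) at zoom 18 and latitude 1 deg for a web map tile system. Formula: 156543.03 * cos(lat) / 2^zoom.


res = 156543.03 * cos(1) / 2^18 = 156543.03 * 0.9998477 / 262144 = 0.6 m/pixel

0.6 m/pixel


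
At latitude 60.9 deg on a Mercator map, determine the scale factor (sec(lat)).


SF = 1 / cos(60.9) = 1 / 0.486335 = 2.056

2.056


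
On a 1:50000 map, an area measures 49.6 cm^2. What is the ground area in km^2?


ground_area = 49.6 * (50000/100)^2 = 12400000.0 m^2 = 12.4 km^2

12.4 km^2


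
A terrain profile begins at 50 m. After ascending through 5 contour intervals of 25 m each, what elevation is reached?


elevation = 50 + 5 * 25 = 175 m

175 m


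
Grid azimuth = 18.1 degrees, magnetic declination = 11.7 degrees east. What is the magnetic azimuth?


magnetic azimuth = grid azimuth - declination (east +ve)
mag_az = 18.1 - 11.7 = 6.4 degrees

6.4 degrees


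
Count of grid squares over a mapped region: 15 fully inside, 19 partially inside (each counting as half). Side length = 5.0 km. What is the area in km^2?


effective squares = 15 + 19 * 0.5 = 24.5
area = 24.5 * 25.0 = 612.5 km^2

612.5 km^2


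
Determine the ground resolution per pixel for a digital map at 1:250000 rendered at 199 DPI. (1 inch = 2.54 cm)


pixel_cm = 2.54 / 199 ≈ 0.012764 cm
ground = pixel_cm * 250000 / 100 = 2.54 * 250000 / (199 * 100) = 635000 / 19900 ≈ 31.91 m

31.91 m


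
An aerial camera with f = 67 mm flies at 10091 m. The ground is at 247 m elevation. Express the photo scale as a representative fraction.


scale = f / (H - h) = 67 mm / 9844 m = 67 / 9844000 = 1:146925

1:146925


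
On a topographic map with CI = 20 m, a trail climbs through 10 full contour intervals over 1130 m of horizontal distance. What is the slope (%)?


elevation change = 10 * 20 = 200 m
slope = 200 / 1130 * 100 = 17.7%

17.7%


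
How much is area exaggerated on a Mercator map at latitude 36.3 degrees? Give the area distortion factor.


area_distortion = 1/cos^2(36.3) = 1.54

1.54


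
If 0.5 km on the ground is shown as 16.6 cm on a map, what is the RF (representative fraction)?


ground = 0.5 km = 50000 cm; RF denominator = ground / map = 50000 / 16.6 ≈ 3012; RF = 1:3012

1:3012


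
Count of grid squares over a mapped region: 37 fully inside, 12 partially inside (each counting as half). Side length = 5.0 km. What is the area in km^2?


effective squares = 37 + 12 * 0.5 = 43.0
area = 43.0 * 25.0 = 1075.0 km^2

1075.0 km^2


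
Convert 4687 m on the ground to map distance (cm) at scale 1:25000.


map_cm = 4687 * 100 / 25000 = 18.748 cm ≈ 18.75 cm

18.75 cm


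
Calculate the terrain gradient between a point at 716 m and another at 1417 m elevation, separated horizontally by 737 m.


gradient = (1417 - 716) / 737 = 701 / 737 = 0.9512

0.9512


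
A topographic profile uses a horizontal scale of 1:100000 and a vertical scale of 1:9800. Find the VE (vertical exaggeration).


VE = horizontal_scale / vertical_scale = 100000 / 9800 ≈ 10.2

10.2x


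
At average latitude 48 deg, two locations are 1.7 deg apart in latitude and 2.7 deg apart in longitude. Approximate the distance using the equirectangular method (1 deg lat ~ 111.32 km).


dlat_km = 1.7 * 111.32 = 189.244
dlon_km = 2.7 * 111.32 * cos(48) ≈ 201.117
dist = sqrt(189.244^2 + 201.117^2) ≈ 276.2 km

276.2 km


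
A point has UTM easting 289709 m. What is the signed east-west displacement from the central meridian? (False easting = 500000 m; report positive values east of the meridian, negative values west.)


displacement = 289709 - 500000 = -210291 m

-210291 m


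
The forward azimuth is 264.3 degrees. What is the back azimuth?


back azimuth = (264.3 + 180) mod 360 = 84.3 degrees

84.3 degrees


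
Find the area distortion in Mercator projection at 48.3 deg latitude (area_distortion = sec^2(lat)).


area_distortion = 1/cos^2(48.3) = 2.26

2.26


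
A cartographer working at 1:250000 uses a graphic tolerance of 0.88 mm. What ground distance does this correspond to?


ground = 0.88 mm * 250000 / 1000 = 220.0 m

220.0 m


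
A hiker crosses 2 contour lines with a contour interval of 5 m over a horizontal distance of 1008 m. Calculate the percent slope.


elevation change = 2 * 5 = 10 m
slope = 10 / 1008 * 100 = 1.0%

1.0%


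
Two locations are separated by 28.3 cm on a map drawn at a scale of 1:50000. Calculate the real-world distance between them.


ground = 28.3 cm * 50000 / 100 = 14150.0 m = 14.15 km

14.15 km


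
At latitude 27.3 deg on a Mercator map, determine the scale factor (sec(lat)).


SF = 1 / cos(27.3) = 1 / 0.888617 = 1.125

1.125


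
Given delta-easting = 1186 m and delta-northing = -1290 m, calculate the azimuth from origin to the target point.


az = atan2(1186, -1290) = 137.4 deg
adjusted to 0-360: 137.4 degrees

137.4 degrees


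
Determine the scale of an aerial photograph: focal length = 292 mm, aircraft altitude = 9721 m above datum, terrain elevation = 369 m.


scale = f / (H - h) = 292 mm / 9352 m = 292 / 9352000 = 1:32027

1:32027


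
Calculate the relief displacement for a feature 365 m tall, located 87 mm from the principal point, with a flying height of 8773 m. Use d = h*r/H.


d = h * r / H = 365 * 87 / 8773 = 3.62 mm

3.62 mm


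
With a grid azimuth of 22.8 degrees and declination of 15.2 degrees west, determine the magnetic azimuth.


magnetic azimuth = grid azimuth - declination (east +ve)
mag_az = 22.8 - -15.2 = 38.0 degrees

38.0 degrees


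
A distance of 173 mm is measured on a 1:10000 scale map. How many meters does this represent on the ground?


ground = 173 mm * 10000 / 1000 = 1730.0 m

1730.0 m


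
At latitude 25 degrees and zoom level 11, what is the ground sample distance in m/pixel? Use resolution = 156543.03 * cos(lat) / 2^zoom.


res = 156543.03 * cos(25) / 2^11 = 156543.03 * 0.90630779 / 2048 = 69.28 m/pixel

69.28 m/pixel


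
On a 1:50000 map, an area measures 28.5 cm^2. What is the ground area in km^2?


ground_area = 28.5 * (50000/100)^2 = 7125000.0 m^2 = 7.125 km^2

7.125 km^2


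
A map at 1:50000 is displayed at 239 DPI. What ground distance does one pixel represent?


pixel_cm = 2.54 / 239 ≈ 0.010628 cm
ground = pixel_cm * 50000 / 100 = 2.54 * 50000 / (239 * 100) = 127000 / 23900 ≈ 5.31 m

5.31 m


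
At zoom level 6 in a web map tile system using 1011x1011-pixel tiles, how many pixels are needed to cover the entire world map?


tiles per axis = 2^6 = 64
total tiles = 64^2 = 4096
pixels per axis = 64 * 1011 = 64704
total pixels = 64704^2 = 4186607616

4186607616 pixels


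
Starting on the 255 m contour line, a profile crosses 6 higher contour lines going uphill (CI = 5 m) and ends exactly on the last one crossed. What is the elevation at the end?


elevation = 255 + 6 * 5 = 285 m

285 m


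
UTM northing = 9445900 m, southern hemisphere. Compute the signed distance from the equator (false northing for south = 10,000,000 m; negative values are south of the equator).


For southern: actual = 9445900 - 10000000 = -554100 m

-554100 m


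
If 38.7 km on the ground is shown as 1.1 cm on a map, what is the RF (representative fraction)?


ground = 38.7 km = 3870000 cm; RF denominator = ground / map = 3870000 / 1.1 ≈ 3518182; RF = 1:3518182

1:3518182


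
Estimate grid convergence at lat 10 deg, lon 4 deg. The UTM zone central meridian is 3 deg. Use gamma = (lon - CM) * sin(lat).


gamma = (4 - 3) * sin(10) = 1 * 0.173648 = 0.174 degrees

0.174 degrees


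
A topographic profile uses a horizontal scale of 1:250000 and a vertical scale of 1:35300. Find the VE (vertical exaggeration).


VE = horizontal_scale / vertical_scale = 250000 / 35300 ≈ 7.1

7.1x


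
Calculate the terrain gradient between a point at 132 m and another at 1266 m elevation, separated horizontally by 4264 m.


gradient = (1266 - 132) / 4264 = 1134 / 4264 = 0.2659

0.2659


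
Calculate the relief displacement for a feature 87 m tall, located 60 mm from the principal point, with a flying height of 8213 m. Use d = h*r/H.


d = h * r / H = 87 * 60 / 8213 = 0.64 mm

0.64 mm


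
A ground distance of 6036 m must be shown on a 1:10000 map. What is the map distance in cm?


map_cm = 6036 * 100 / 10000 = 60.36 cm

60.36 cm


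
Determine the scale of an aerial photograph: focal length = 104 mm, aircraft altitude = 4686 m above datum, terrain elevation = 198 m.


scale = f / (H - h) = 104 mm / 4488 m = 104 / 4488000 = 1:43154

1:43154


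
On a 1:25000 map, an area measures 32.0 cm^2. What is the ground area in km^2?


ground_area = 32.0 * (25000/100)^2 = 2000000.0 m^2 = 2.0 km^2

2.0 km^2


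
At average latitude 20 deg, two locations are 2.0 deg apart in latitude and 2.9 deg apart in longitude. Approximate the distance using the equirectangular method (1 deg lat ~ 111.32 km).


dlat_km = 2.0 * 111.32 = 222.64
dlon_km = 2.9 * 111.32 * cos(20) ≈ 303.359
dist = sqrt(222.64^2 + 303.359^2) ≈ 376.3 km

376.3 km


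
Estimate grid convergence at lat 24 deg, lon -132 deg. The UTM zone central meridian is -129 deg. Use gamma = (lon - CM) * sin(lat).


gamma = (-132 - -129) * sin(24) = -3 * 0.406737 = -1.22 degrees

-1.22 degrees


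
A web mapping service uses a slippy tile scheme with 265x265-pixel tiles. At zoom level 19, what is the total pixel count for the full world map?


tiles per axis = 2^19 = 524288
total tiles = 524288^2 = 274877906944
pixels per axis = 524288 * 265 = 138936320
total pixels = 138936320^2 = 19303301015142400

19303301015142400 pixels


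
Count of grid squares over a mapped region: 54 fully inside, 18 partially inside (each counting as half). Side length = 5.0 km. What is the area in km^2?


effective squares = 54 + 18 * 0.5 = 63.0
area = 63.0 * 25.0 = 1575.0 km^2

1575.0 km^2


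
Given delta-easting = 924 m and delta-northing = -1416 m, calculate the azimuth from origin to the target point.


az = atan2(924, -1416) = 146.9 deg
adjusted to 0-360: 146.9 degrees

146.9 degrees


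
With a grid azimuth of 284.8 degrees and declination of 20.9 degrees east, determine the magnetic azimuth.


magnetic azimuth = grid azimuth - declination (east +ve)
mag_az = 284.8 - 20.9 = 263.9 degrees

263.9 degrees


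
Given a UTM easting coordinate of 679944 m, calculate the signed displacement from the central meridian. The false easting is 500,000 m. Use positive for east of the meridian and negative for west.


displacement = 679944 - 500000 = 179944 m

179944 m


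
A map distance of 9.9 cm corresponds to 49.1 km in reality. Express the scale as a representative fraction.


ground = 49.1 km = 4910000 cm; RF denominator = ground / map = 4910000 / 9.9 ≈ 495960; RF = 1:495960

1:495960


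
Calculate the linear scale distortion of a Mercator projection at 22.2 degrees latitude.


SF = 1 / cos(22.2) = 1 / 0.925871 = 1.08

1.08


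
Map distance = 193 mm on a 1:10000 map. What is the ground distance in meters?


ground = 193 mm * 10000 / 1000 = 1930.0 m

1930.0 m


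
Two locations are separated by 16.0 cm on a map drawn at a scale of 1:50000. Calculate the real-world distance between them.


ground = 16.0 cm * 50000 / 100 = 8000.0 m = 8.0 km

8.0 km


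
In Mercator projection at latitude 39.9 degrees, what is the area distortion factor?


area_distortion = 1/cos^2(39.9) = 1.699

1.699


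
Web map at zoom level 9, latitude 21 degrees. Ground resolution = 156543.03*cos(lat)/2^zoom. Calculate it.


res = 156543.03 * cos(21) / 2^9 = 156543.03 * 0.93358043 / 512 = 285.44 m/pixel

285.44 m/pixel


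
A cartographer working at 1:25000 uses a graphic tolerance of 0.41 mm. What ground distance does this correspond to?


ground = 0.41 mm * 25000 / 1000 = 10.25 m

10.25 m


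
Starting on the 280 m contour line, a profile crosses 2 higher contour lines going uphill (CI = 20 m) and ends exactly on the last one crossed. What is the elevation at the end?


elevation = 280 + 2 * 20 = 320 m

320 m


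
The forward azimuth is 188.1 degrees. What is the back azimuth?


back azimuth = (188.1 + 180) mod 360 = 8.1 degrees

8.1 degrees


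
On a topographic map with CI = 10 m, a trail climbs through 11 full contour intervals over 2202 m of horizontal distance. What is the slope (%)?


elevation change = 11 * 10 = 110 m
slope = 110 / 2202 * 100 = 5.0%

5.0%


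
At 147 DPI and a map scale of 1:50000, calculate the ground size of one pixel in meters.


pixel_cm = 2.54 / 147 ≈ 0.017279 cm
ground = pixel_cm * 50000 / 100 = 2.54 * 50000 / (147 * 100) = 127000 / 14700 ≈ 8.64 m

8.64 m


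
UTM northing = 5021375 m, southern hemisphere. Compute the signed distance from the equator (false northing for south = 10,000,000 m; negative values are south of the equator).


For southern: actual = 5021375 - 10000000 = -4978625 m

-4978625 m


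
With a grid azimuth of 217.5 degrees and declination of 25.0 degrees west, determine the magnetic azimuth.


magnetic azimuth = grid azimuth - declination (east +ve)
mag_az = 217.5 - -25.0 = 242.5 degrees

242.5 degrees


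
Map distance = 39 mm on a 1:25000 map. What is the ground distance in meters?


ground = 39 mm * 25000 / 1000 = 975.0 m

975.0 m


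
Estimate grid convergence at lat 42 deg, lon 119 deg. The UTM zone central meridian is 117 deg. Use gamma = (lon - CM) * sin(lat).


gamma = (119 - 117) * sin(42) = 2 * 0.669131 = 1.338 degrees

1.338 degrees


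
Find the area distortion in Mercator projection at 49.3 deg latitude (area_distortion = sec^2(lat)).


area_distortion = 1/cos^2(49.3) = 2.352

2.352


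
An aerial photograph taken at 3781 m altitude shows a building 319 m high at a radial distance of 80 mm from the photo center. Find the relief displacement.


d = h * r / H = 319 * 80 / 3781 = 6.75 mm

6.75 mm


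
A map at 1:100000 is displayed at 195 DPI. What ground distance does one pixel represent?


pixel_cm = 2.54 / 195 ≈ 0.013026 cm
ground = pixel_cm * 100000 / 100 = 2.54 * 100000 / (195 * 100) = 254000 / 19500 ≈ 13.03 m

13.03 m


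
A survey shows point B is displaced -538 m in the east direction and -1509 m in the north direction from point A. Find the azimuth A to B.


az = atan2(-538, -1509) = -160.4 deg
adjusted to 0-360: 199.6 degrees

199.6 degrees


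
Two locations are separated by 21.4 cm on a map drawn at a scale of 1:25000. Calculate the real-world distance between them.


ground = 21.4 cm * 25000 / 100 = 5350.0 m = 5.35 km

5.35 km


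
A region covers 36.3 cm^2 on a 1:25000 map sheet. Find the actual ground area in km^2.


ground_area = 36.3 * (25000/100)^2 = 2268750.0 m^2 = 2.26875 km^2 ≈ 2.269 km^2

2.269 km^2


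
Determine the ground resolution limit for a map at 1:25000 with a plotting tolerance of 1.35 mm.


ground = 1.35 mm * 25000 / 1000 = 33.75 m

33.75 m


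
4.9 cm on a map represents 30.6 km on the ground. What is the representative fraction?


ground = 30.6 km = 3060000 cm; RF denominator = ground / map = 3060000 / 4.9 ≈ 624490; RF = 1:624490

1:624490


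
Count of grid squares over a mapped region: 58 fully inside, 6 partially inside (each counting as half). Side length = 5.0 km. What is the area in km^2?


effective squares = 58 + 6 * 0.5 = 61.0
area = 61.0 * 25.0 = 1525.0 km^2

1525.0 km^2


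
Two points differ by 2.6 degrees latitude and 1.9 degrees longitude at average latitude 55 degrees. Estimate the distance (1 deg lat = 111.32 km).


dlat_km = 2.6 * 111.32 = 289.432
dlon_km = 1.9 * 111.32 * cos(55) ≈ 121.316
dist = sqrt(289.432^2 + 121.316^2) ≈ 313.8 km

313.8 km


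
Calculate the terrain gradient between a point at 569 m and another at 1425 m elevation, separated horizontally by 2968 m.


gradient = (1425 - 569) / 2968 = 856 / 2968 = 0.2884

0.2884


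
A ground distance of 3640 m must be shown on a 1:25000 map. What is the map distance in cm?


map_cm = 3640 * 100 / 25000 = 14.56 cm

14.56 cm


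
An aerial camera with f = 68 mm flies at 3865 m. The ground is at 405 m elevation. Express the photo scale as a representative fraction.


scale = f / (H - h) = 68 mm / 3460 m = 68 / 3460000 = 1:50882

1:50882


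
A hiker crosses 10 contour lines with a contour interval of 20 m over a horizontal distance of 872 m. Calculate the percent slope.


elevation change = 10 * 20 = 200 m
slope = 200 / 872 * 100 = 22.9%

22.9%


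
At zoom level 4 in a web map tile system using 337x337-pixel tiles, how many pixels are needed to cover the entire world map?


tiles per axis = 2^4 = 16
total tiles = 16^2 = 256
pixels per axis = 16 * 337 = 5392
total pixels = 5392^2 = 29073664

29073664 pixels


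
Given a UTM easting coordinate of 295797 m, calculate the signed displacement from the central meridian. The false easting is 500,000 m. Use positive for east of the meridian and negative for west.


displacement = 295797 - 500000 = -204203 m

-204203 m


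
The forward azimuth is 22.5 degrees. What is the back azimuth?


back azimuth = (22.5 + 180) mod 360 = 202.5 degrees

202.5 degrees


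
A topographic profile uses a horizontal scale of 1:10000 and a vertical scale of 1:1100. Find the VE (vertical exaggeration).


VE = horizontal_scale / vertical_scale = 10000 / 1100 ≈ 9.1

9.1x


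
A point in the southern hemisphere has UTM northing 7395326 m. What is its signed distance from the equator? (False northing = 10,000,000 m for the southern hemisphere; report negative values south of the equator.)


For southern: actual = 7395326 - 10000000 = -2604674 m

-2604674 m


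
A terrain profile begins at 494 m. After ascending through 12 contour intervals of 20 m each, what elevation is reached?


elevation = 494 + 12 * 20 = 734 m

734 m


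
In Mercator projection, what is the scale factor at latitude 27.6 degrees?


SF = 1 / cos(27.6) = 1 / 0.886204 = 1.128

1.128


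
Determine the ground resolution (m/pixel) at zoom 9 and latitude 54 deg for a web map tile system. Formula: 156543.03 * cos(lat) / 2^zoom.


res = 156543.03 * cos(54) / 2^9 = 156543.03 * 0.58778525 / 512 = 179.71 m/pixel

179.71 m/pixel


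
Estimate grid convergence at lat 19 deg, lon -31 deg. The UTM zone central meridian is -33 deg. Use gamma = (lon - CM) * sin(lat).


gamma = (-31 - -33) * sin(19) = 2 * 0.325568 = 0.651 degrees

0.651 degrees


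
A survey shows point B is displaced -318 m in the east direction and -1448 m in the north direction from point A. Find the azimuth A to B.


az = atan2(-318, -1448) = -167.6 deg
adjusted to 0-360: 192.4 degrees

192.4 degrees


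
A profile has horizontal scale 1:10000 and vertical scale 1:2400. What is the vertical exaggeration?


VE = horizontal_scale / vertical_scale = 10000 / 2400 ≈ 4.2

4.2x


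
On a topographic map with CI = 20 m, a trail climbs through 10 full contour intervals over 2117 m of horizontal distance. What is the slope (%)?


elevation change = 10 * 20 = 200 m
slope = 200 / 2117 * 100 = 9.4%

9.4%


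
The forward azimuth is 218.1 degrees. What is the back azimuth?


back azimuth = (218.1 + 180) mod 360 = 38.1 degrees

38.1 degrees


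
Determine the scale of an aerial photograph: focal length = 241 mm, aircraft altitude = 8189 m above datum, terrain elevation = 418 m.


scale = f / (H - h) = 241 mm / 7771 m = 241 / 7771000 = 1:32245

1:32245


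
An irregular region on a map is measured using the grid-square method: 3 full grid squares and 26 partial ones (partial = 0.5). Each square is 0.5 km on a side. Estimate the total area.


effective squares = 3 + 26 * 0.5 = 16.0
area = 16.0 * 0.25 = 4.0 km^2

4.0 km^2


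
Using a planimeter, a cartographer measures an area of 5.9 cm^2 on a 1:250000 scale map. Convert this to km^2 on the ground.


ground_area = 5.9 * (250000/100)^2 = 36875000.0 m^2 = 36.875 km^2

36.875 km^2


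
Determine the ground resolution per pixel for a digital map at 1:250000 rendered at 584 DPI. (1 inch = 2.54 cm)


pixel_cm = 2.54 / 584 ≈ 0.004349 cm
ground = pixel_cm * 250000 / 100 = 2.54 * 250000 / (584 * 100) = 635000 / 58400 ≈ 10.87 m

10.87 m


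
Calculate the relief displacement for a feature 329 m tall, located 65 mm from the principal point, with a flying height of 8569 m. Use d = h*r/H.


d = h * r / H = 329 * 65 / 8569 = 2.5 mm

2.5 mm


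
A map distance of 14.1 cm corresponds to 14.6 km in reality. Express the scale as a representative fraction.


ground = 14.6 km = 1460000 cm; RF denominator = ground / map = 1460000 / 14.1 ≈ 103546; RF = 1:103546

1:103546


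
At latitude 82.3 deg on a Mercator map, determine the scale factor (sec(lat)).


SF = 1 / cos(82.3) = 1 / 0.133986 = 7.463

7.463


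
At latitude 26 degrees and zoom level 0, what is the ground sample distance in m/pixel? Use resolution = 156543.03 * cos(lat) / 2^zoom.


res = 156543.03 * cos(26) / 2^0 = 156543.03 * 0.89879405 / 1 = 140699.94 m/pixel

140699.94 m/pixel


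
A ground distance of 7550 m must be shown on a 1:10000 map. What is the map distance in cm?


map_cm = 7550 * 100 / 10000 = 75.5 cm

75.5 cm


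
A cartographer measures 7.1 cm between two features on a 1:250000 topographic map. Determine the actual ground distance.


ground = 7.1 cm * 250000 / 100 = 17750.0 m = 17.75 km

17.75 km


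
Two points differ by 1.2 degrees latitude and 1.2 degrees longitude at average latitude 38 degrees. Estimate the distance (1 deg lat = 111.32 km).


dlat_km = 1.2 * 111.32 = 133.584
dlon_km = 1.2 * 111.32 * cos(38) ≈ 105.266
dist = sqrt(133.584^2 + 105.266^2) ≈ 170.1 km

170.1 km


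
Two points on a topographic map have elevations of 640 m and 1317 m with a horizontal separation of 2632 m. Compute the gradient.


gradient = (1317 - 640) / 2632 = 677 / 2632 = 0.2572

0.2572


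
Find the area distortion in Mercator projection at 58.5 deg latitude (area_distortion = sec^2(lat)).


area_distortion = 1/cos^2(58.5) = 3.663

3.663


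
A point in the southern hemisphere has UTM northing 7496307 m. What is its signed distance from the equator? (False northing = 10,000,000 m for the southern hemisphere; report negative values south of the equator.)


For southern: actual = 7496307 - 10000000 = -2503693 m

-2503693 m


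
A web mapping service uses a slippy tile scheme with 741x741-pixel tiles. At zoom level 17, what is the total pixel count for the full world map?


tiles per axis = 2^17 = 131072
total tiles = 131072^2 = 17179869184
pixels per axis = 131072 * 741 = 97124352
total pixels = 97124352^2 = 9433139751419904

9433139751419904 pixels


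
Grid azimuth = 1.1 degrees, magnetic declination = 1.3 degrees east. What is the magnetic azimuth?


magnetic azimuth = grid azimuth - declination (east +ve)
mag_az = 1.1 - 1.3 = 359.8 degrees

359.8 degrees


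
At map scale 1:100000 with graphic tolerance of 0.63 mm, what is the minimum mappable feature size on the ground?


ground = 0.63 mm * 100000 / 1000 = 63.0 m

63.0 m


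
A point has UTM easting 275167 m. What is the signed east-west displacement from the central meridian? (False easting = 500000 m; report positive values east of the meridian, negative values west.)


displacement = 275167 - 500000 = -224833 m

-224833 m


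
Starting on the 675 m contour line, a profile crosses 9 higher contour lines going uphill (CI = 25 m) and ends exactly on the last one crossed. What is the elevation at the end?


elevation = 675 + 9 * 25 = 900 m

900 m


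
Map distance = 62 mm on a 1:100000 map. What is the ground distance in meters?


ground = 62 mm * 100000 / 1000 = 6200.0 m

6200.0 m


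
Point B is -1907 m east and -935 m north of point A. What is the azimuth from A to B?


az = atan2(-1907, -935) = -116.1 deg
adjusted to 0-360: 243.9 degrees

243.9 degrees


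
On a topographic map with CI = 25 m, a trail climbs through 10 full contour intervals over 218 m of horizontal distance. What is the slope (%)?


elevation change = 10 * 25 = 250 m
slope = 250 / 218 * 100 = 114.7%

114.7%


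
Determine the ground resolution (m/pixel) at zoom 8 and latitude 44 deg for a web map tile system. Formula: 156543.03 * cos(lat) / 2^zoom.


res = 156543.03 * cos(44) / 2^8 = 156543.03 * 0.7193398 / 256 = 439.87 m/pixel

439.87 m/pixel


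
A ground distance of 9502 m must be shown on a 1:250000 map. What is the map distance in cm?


map_cm = 9502 * 100 / 250000 = 3.8008 cm ≈ 3.8 cm

3.8 cm


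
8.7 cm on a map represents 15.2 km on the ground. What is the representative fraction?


ground = 15.2 km = 1520000 cm; RF denominator = ground / map = 1520000 / 8.7 ≈ 174713; RF = 1:174713

1:174713


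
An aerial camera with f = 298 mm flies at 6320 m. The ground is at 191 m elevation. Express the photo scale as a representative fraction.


scale = f / (H - h) = 298 mm / 6129 m = 298 / 6129000 = 1:20567

1:20567


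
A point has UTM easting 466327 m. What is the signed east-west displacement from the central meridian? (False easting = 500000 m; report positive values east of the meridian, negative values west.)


displacement = 466327 - 500000 = -33673 m

-33673 m


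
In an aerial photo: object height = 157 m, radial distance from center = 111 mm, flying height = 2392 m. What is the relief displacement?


d = h * r / H = 157 * 111 / 2392 = 7.29 mm

7.29 mm


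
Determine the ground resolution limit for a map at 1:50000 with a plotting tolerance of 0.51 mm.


ground = 0.51 mm * 50000 / 1000 = 25.5 m

25.5 m


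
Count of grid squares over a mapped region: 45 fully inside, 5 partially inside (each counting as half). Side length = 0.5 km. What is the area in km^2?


effective squares = 45 + 5 * 0.5 = 47.5
area = 47.5 * 0.25 = 11.875 km^2

11.875 km^2


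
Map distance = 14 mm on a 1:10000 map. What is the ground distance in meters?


ground = 14 mm * 10000 / 1000 = 140.0 m

140.0 m


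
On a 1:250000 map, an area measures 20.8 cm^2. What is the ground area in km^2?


ground_area = 20.8 * (250000/100)^2 = 130000000.0 m^2 = 130.0 km^2

130.0 km^2


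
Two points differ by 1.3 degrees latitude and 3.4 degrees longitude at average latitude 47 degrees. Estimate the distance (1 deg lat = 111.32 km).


dlat_km = 1.3 * 111.32 = 144.716
dlon_km = 3.4 * 111.32 * cos(47) ≈ 258.128
dist = sqrt(144.716^2 + 258.128^2) ≈ 295.9 km

295.9 km


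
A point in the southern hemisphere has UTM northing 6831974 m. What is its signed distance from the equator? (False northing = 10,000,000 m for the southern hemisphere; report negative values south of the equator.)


For southern: actual = 6831974 - 10000000 = -3168026 m

-3168026 m


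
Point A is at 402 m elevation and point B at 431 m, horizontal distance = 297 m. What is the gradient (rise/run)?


gradient = (431 - 402) / 297 = 29 / 297 = 0.0976

0.0976


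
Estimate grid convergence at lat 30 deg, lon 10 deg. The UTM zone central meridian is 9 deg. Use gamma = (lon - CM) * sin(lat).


gamma = (10 - 9) * sin(30) = 1 * 0.5 = 0.5 degrees

0.5 degrees


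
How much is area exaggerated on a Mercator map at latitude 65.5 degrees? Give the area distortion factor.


area_distortion = 1/cos^2(65.5) = 5.815

5.815


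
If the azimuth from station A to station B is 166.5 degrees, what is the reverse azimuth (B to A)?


back azimuth = (166.5 + 180) mod 360 = 346.5 degrees

346.5 degrees


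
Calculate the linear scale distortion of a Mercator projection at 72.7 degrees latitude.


SF = 1 / cos(72.7) = 1 / 0.297375 = 3.363

3.363


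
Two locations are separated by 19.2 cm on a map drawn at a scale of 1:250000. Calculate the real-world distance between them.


ground = 19.2 cm * 250000 / 100 = 48000.0 m = 48.0 km

48.0 km


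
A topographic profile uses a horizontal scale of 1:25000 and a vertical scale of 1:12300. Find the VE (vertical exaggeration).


VE = horizontal_scale / vertical_scale = 25000 / 12300 ≈ 2.0

2.0x


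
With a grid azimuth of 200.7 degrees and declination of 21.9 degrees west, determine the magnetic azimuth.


magnetic azimuth = grid azimuth - declination (east +ve)
mag_az = 200.7 - -21.9 = 222.6 degrees

222.6 degrees


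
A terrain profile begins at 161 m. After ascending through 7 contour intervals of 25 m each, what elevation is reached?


elevation = 161 + 7 * 25 = 336 m

336 m


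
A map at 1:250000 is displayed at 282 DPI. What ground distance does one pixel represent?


pixel_cm = 2.54 / 282 ≈ 0.009007 cm
ground = pixel_cm * 250000 / 100 = 2.54 * 250000 / (282 * 100) = 635000 / 28200 ≈ 22.52 m

22.52 m


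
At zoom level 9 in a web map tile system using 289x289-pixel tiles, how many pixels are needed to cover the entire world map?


tiles per axis = 2^9 = 512
total tiles = 512^2 = 262144
pixels per axis = 512 * 289 = 147968
total pixels = 147968^2 = 21894529024

21894529024 pixels


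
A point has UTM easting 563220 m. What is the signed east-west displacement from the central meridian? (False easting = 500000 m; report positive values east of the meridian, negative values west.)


displacement = 563220 - 500000 = 63220 m

63220 m


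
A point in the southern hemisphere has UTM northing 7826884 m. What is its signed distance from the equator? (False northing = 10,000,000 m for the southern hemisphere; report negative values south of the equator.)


For southern: actual = 7826884 - 10000000 = -2173116 m

-2173116 m


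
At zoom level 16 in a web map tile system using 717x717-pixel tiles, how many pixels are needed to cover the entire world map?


tiles per axis = 2^16 = 65536
total tiles = 65536^2 = 4294967296
pixels per axis = 65536 * 717 = 46989312
total pixels = 46989312^2 = 2207995442233344

2207995442233344 pixels


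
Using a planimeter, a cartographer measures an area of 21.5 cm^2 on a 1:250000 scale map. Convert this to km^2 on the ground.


ground_area = 21.5 * (250000/100)^2 = 134375000.0 m^2 = 134.375 km^2

134.375 km^2


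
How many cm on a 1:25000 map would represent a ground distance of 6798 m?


map_cm = 6798 * 100 / 25000 = 27.192 cm ≈ 27.19 cm

27.19 cm


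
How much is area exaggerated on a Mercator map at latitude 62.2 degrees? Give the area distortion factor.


area_distortion = 1/cos^2(62.2) = 4.597

4.597


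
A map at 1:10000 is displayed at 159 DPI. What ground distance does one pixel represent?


pixel_cm = 2.54 / 159 ≈ 0.015975 cm
ground = pixel_cm * 10000 / 100 = 2.54 * 10000 / (159 * 100) = 25400 / 15900 ≈ 1.6 m

1.6 m


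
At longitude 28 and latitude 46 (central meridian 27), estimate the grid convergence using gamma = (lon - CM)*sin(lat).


gamma = (28 - 27) * sin(46) = 1 * 0.71934 = 0.719 degrees

0.719 degrees


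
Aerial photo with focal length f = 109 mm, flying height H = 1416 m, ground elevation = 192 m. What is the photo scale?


scale = f / (H - h) = 109 mm / 1224 m = 109 / 1224000 = 1:11229

1:11229


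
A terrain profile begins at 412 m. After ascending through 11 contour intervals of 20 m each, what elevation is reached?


elevation = 412 + 11 * 20 = 632 m

632 m


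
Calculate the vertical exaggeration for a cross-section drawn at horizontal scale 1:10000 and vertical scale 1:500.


VE = horizontal_scale / vertical_scale = 10000 / 500 = 20.0

20.0x


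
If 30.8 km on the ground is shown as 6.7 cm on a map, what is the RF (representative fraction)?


ground = 30.8 km = 3080000 cm; RF denominator = ground / map = 3080000 / 6.7 ≈ 459701; RF = 1:459701

1:459701


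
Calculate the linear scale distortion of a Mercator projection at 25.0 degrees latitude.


SF = 1 / cos(25.0) = 1 / 0.906308 = 1.103

1.103


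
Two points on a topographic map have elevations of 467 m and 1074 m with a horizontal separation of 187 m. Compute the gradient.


gradient = (1074 - 467) / 187 = 607 / 187 = 3.246

3.246


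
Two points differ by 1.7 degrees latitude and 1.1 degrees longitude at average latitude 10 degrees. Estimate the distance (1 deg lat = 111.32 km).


dlat_km = 1.7 * 111.32 = 189.244
dlon_km = 1.1 * 111.32 * cos(10) ≈ 120.592
dist = sqrt(189.244^2 + 120.592^2) ≈ 224.4 km

224.4 km


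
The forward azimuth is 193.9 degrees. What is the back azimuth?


back azimuth = (193.9 + 180) mod 360 = 13.9 degrees

13.9 degrees


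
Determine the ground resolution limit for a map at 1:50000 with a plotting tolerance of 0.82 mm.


ground = 0.82 mm * 50000 / 1000 = 41.0 m

41.0 m


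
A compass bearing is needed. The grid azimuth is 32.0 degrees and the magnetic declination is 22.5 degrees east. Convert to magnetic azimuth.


magnetic azimuth = grid azimuth - declination (east +ve)
mag_az = 32.0 - 22.5 = 9.5 degrees

9.5 degrees


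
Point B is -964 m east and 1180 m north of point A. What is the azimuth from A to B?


az = atan2(-964, 1180) = -39.2 deg
adjusted to 0-360: 320.8 degrees

320.8 degrees


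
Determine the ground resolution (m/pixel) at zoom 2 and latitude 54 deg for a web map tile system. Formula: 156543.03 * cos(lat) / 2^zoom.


res = 156543.03 * cos(54) / 2^2 = 156543.03 * 0.58778525 / 4 = 23003.42 m/pixel

23003.42 m/pixel


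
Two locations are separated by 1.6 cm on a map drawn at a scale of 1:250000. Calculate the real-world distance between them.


ground = 1.6 cm * 250000 / 100 = 4000.0 m = 4.0 km

4.0 km


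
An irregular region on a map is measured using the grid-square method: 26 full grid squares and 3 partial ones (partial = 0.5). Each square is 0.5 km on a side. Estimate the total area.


effective squares = 26 + 3 * 0.5 = 27.5
area = 27.5 * 0.25 = 6.875 km^2

6.875 km^2


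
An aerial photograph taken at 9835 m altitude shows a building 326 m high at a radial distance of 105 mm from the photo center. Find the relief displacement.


d = h * r / H = 326 * 105 / 9835 = 3.48 mm

3.48 mm


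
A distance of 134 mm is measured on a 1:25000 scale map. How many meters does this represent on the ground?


ground = 134 mm * 25000 / 1000 = 3350.0 m

3350.0 m


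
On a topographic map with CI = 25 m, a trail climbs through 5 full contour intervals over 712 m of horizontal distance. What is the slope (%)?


elevation change = 5 * 25 = 125 m
slope = 125 / 712 * 100 = 17.6%

17.6%
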